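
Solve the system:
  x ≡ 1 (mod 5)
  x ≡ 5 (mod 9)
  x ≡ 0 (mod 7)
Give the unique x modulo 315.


Moduli 5, 9, 7 are pairwise coprime; by CRT there is a unique solution modulo M = 5 · 9 · 7 = 315.
Solve pairwise, accumulating the modulus:
  Start with x ≡ 1 (mod 5).
  Combine with x ≡ 5 (mod 9): since gcd(5, 9) = 1, we get a unique residue mod 45.
    Write x = 1 + 5·t and substitute into x ≡ 5 (mod 9): 5·t ≡ 5 − 1 = 4 (mod 9).
    The inverse of 5 mod 9 is 2 (since 5·2 = 10 = 1·9 + 1), so t ≡ 2·4 = 8 ≡ 8 (mod 9).
    Then x = 1 + 5·8 = 41, valid modulo lcm(5, 9) = 45: x ≡ 41 (mod 45).
  Combine with x ≡ 0 (mod 7): since gcd(45, 7) = 1, we get a unique residue mod 315.
    Write x = 41 + 45·t and substitute into x ≡ 0 (mod 7): 45·t ≡ 0 − 41 = -41 (mod 7).
    Reduce coefficients mod 7: 3·t ≡ 1 (mod 7).
    The inverse of 3 mod 7 is 5 (since 3·5 = 15 = 2·7 + 1), so t ≡ 5·1 = 5 ≡ 5 (mod 7).
    Then x = 41 + 45·5 = 266, valid modulo lcm(45, 7) = 315: x ≡ 266 (mod 315).
Verify: 266 mod 5 = 1 ✓, 266 mod 9 = 5 ✓, 266 mod 7 = 0 ✓.

x ≡ 266 (mod 315).


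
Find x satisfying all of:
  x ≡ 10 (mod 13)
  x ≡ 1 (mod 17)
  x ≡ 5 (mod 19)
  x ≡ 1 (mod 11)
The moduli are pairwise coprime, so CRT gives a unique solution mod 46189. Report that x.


Product of moduli M = 13 · 17 · 19 · 11 = 46189.
Merge one congruence at a time:
  Start: x ≡ 10 (mod 13).
  Combine with x ≡ 1 (mod 17); new modulus lcm = 221.
    Write x = 10 + 13·t and substitute into x ≡ 1 (mod 17): 13·t ≡ 1 − 10 = -9 (mod 17).
    Reduce coefficients mod 17: 13·t ≡ 8 (mod 17).
    The inverse of 13 mod 17 is 4 (since 13·4 = 52 = 3·17 + 1), so t ≡ 4·8 = 32 ≡ 15 (mod 17).
    Then x = 10 + 13·15 = 205, valid modulo lcm(13, 17) = 221: x ≡ 205 (mod 221).
  Combine with x ≡ 5 (mod 19); new modulus lcm = 4199.
    Write x = 205 + 221·t and substitute into x ≡ 5 (mod 19): 221·t ≡ 5 − 205 = -200 (mod 19).
    Reduce coefficients mod 19: 12·t ≡ 9 (mod 19).
    The inverse of 12 mod 19 is 8 (since 12·8 = 96 = 5·19 + 1), so t ≡ 8·9 = 72 ≡ 15 (mod 19).
    Then x = 205 + 221·15 = 3520, valid modulo lcm(221, 19) = 4199: x ≡ 3520 (mod 4199).
  Combine with x ≡ 1 (mod 11); new modulus lcm = 46189.
    Write x = 3520 + 4199·t and substitute into x ≡ 1 (mod 11): 4199·t ≡ 1 − 3520 = -3519 (mod 11).
    Reduce coefficients mod 11: 8·t ≡ 1 (mod 11).
    The inverse of 8 mod 11 is 7 (since 8·7 = 56 = 5·11 + 1), so t ≡ 7·1 = 7 ≡ 7 (mod 11).
    Then x = 3520 + 4199·7 = 32913, valid modulo lcm(4199, 11) = 46189: x ≡ 32913 (mod 46189).
Verify against each original: 32913 mod 13 = 10, 32913 mod 17 = 1, 32913 mod 19 = 5, 32913 mod 11 = 1.

x ≡ 32913 (mod 46189).


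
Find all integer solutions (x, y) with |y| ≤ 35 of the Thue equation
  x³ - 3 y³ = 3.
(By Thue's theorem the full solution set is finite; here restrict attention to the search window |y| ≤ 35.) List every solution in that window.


The equation is x³ - 3y³ = 3. For fixed y, x³ = 3·y³ + 3, so a solution requires the RHS to be a perfect cube.
Strategy: iterate y from -35 to 35, compute RHS = 3·y³ + 3, and check whether it is a (positive or negative) perfect cube.
Check small values of y:
  y = 0: RHS = 3 is not a perfect cube.
  y = 1: RHS = 6 is not a perfect cube.
  y = -1: RHS = 0 = (0)³ ⇒ x = 0 works.
  y = 2: RHS = 27 = (3)³ ⇒ x = 3 works.
  y = -2: RHS = -21 is not a perfect cube.
  y = 3: RHS = 84 is not a perfect cube.
  y = -3: RHS = -78 is not a perfect cube.
Continuing the search up to |y| = 35 finds no further solutions beyond those listed.
Collected solutions: (0, -1), (3, 2).

Solutions (with |y| ≤ 35): (0, -1), (3, 2).


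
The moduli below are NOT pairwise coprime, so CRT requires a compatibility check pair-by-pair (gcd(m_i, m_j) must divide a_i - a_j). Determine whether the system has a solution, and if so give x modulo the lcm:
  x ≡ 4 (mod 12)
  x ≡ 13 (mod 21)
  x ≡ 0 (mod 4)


Moduli 12, 21, 4 are not pairwise coprime, so CRT works modulo lcm(m_i) when all pairwise compatibility conditions hold.
Pairwise compatibility: gcd(m_i, m_j) must divide a_i - a_j for every pair.
Merge one congruence at a time:
  Start: x ≡ 4 (mod 12).
  Combine with x ≡ 13 (mod 21): gcd(12, 21) = 3; 13 - 4 = 9, which IS divisible by 3, so compatible.
    Write x = 4 + 12·t and substitute into x ≡ 13 (mod 21): 12·t ≡ 13 − 4 = 9 (mod 21).
    Divide the congruence (and modulus) by g = 3: 4·t ≡ 3 (mod 7).
    The inverse of 4 mod 7 is 2 (since 4·2 = 8 = 1·7 + 1), so t ≡ 2·3 = 6 ≡ 6 (mod 7).
    Then x = 4 + 12·6 = 76, valid modulo lcm(12, 21) = 84: x ≡ 76 (mod 84).
  Combine with x ≡ 0 (mod 4): gcd(84, 4) = 4; 0 - 76 = -76, which IS divisible by 4, so compatible.
    Write x = 76 + 84·t and substitute into x ≡ 0 (mod 4): 84·t ≡ 0 − 76 = -76 (mod 4).
    Divide the congruence (and modulus) by g = 4: 21·t ≡ -19 (mod 1).
    Modulo 1 every t works; take t = 0.
    Then x = 76 + 84·0 = 76, valid modulo lcm(84, 4) = 84: x ≡ 76 (mod 84).
Verify: 76 mod 12 = 4, 76 mod 21 = 13, 76 mod 4 = 0.

x ≡ 76 (mod 84).


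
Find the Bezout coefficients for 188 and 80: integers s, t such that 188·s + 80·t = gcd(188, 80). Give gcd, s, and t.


Euclidean algorithm on (188, 80) — divide until remainder is 0:
  188 = 2 · 80 + 28
  80 = 2 · 28 + 24
  28 = 1 · 24 + 4
  24 = 6 · 4 + 0
gcd(188, 80) = 4.
Track Bezout coefficients alongside the remainders: start with r₀ = 188 = a·1 + b·0 (s = 1, t = 0) and r₁ = 80 = a·0 + b·1 (s = 0, t = 1); each new remainder r_{k+1} = r_{k-1} − q_k·r_k inherits s_{k+1} = s_{k-1} − q_k·s_k, t_{k+1} = t_{k-1} − q_k·t_k, so r_k = a·s_k + b·t_k at every step:
  q = 2: r = 28, s = 1 − 2·0 = 1, t = 0 − 2·1 = -2  (check: 188·1 + 80·(-2) = 28)
  q = 2: r = 24, s = 0 − 2·1 = -2, t = 1 − 2·(-2) = 5  (check: 188·(-2) + 80·5 = 24)
  q = 1: r = 4, s = 1 − 1·(-2) = 3, t = -2 − 1·5 = -7  (check: 188·3 + 80·(-7) = 4)
The row with r = 4 (the gcd) gives the Bezout coefficients s = 3, t = -7.
Result: 188 · (3) + 80 · (-7) = 4.

gcd(188, 80) = 4; s = 3, t = -7 (check: 188·3 + 80·(-7) = 4).


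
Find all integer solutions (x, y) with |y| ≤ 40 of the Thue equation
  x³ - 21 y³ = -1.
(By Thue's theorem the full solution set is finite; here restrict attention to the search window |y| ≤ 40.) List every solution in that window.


The equation is x³ - 21y³ = -1. For fixed y, x³ = 21·y³ − 1, so a solution requires the RHS to be a perfect cube.
Strategy: iterate y from -40 to 40, compute RHS = 21·y³ − 1, and check whether it is a (positive or negative) perfect cube.
Check small values of y:
  y = 0: RHS = -1 = (-1)³ ⇒ x = -1 works.
  y = 1: RHS = 20 is not a perfect cube.
  y = -1: RHS = -22 is not a perfect cube.
  y = 2: RHS = 167 is not a perfect cube.
  y = -2: RHS = -169 is not a perfect cube.
  y = 3: RHS = 566 is not a perfect cube.
  y = -3: RHS = -568 is not a perfect cube.
Continuing the search up to |y| = 40 finds no further solutions beyond those listed.
Collected solutions: (-1, 0).

Solutions (with |y| ≤ 40): (-1, 0).


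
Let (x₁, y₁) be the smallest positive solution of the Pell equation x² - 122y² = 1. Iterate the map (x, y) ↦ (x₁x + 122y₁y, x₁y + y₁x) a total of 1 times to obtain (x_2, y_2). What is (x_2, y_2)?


Step 1: Find the fundamental solution (x₁, y₁) of x² - 122y² = 1.
  Expand √122 as a continued fraction. a₀ = ⌊√122⌋ = 11; iterate m_{k+1} = d_k·a_k − m_k, d_{k+1} = (122 − m_{k+1}²)/d_k, a_{k+1} = ⌊(a₀ + m_{k+1})/d_{k+1}⌋ (starting m₀ = 0, d₀ = 1), with convergents p_k = a_k·p_{k-1} + p_{k-2}, q_k = a_k·q_{k-1} + q_{k-2} (p₋₁ = 1, q₋₁ = 0):
  k = 0: a₀ = 11; p₀/q₀ = 11/1; p₀² − 122·q₀² = 121 − 122 = -1.
  k = 1: m = 11, d = 1, a = ⌊(11 + 11)/1⌋ = 22; p/q = (22·11 + 1)/(22·1 + 0) = 243/22; p² − 122·q² = 59049 − 59048 = 1.
  The first convergent with p² − 122·q² = 1 gives the fundamental solution (x₁, y₁) = (243, 22).
Step 2: Apply the recurrence (x_{n+1}, y_{n+1}) = (x₁x_n + 122y₁y_n, x₁y_n + y₁x_n) repeatedly.
  From (x_1, y_1) = (243, 22): x_2 = 243·243 + 122·22·22 = 118097; y_2 = 243·22 + 22·243 = 10692.
Step 3: Verify x_2² - 122·y_2² = 13946901409 - 13946901408 = 1 (should be 1). ✓

(x_1, y_1) = (243, 22); (x_2, y_2) = (118097, 10692).


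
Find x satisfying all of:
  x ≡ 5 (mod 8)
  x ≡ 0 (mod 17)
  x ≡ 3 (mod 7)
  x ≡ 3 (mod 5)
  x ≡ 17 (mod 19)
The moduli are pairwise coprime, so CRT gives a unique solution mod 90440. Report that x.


Product of moduli M = 8 · 17 · 7 · 5 · 19 = 90440.
Merge one congruence at a time:
  Start: x ≡ 5 (mod 8).
  Combine with x ≡ 0 (mod 17); new modulus lcm = 136.
    Write x = 5 + 8·t and substitute into x ≡ 0 (mod 17): 8·t ≡ 0 − 5 = -5 (mod 17).
    Reduce coefficients mod 17: 8·t ≡ 12 (mod 17).
    The inverse of 8 mod 17 is 15 (since 8·15 = 120 = 7·17 + 1), so t ≡ 15·12 = 180 ≡ 10 (mod 17).
    Then x = 5 + 8·10 = 85, valid modulo lcm(8, 17) = 136: x ≡ 85 (mod 136).
  Combine with x ≡ 3 (mod 7); new modulus lcm = 952.
    Write x = 85 + 136·t and substitute into x ≡ 3 (mod 7): 136·t ≡ 3 − 85 = -82 (mod 7).
    Reduce coefficients mod 7: 3·t ≡ 2 (mod 7).
    The inverse of 3 mod 7 is 5 (since 3·5 = 15 = 2·7 + 1), so t ≡ 5·2 = 10 ≡ 3 (mod 7).
    Then x = 85 + 136·3 = 493, valid modulo lcm(136, 7) = 952: x ≡ 493 (mod 952).
  Combine with x ≡ 3 (mod 5); new modulus lcm = 4760.
    Write x = 493 + 952·t and substitute into x ≡ 3 (mod 5): 952·t ≡ 3 − 493 = -490 (mod 5).
    Reduce coefficients mod 5: 2·t ≡ 0 (mod 5).
    The inverse of 2 mod 5 is 3 (since 2·3 = 6 = 1·5 + 1), so t ≡ 3·0 = 0 ≡ 0 (mod 5).
    Then x = 493 + 952·0 = 493, valid modulo lcm(952, 5) = 4760: x ≡ 493 (mod 4760).
  Combine with x ≡ 17 (mod 19); new modulus lcm = 90440.
    Write x = 493 + 4760·t and substitute into x ≡ 17 (mod 19): 4760·t ≡ 17 − 493 = -476 (mod 19).
    Reduce coefficients mod 19: 10·t ≡ 18 (mod 19).
    The inverse of 10 mod 19 is 2 (since 10·2 = 20 = 1·19 + 1), so t ≡ 2·18 = 36 ≡ 17 (mod 19).
    Then x = 493 + 4760·17 = 81413, valid modulo lcm(4760, 19) = 90440: x ≡ 81413 (mod 90440).
Verify against each original: 81413 mod 8 = 5, 81413 mod 17 = 0, 81413 mod 7 = 3, 81413 mod 5 = 3, 81413 mod 19 = 17.

x ≡ 81413 (mod 90440).


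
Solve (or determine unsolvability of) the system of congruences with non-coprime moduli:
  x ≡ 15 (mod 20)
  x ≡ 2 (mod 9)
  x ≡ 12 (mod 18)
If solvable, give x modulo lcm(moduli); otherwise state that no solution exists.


Moduli 20, 9, 18 are not pairwise coprime, so CRT works modulo lcm(m_i) when all pairwise compatibility conditions hold.
Pairwise compatibility: gcd(m_i, m_j) must divide a_i - a_j for every pair.
Merge one congruence at a time:
  Start: x ≡ 15 (mod 20).
  Combine with x ≡ 2 (mod 9): gcd(20, 9) = 1; 2 - 15 = -13, which IS divisible by 1, so compatible.
    Write x = 15 + 20·t and substitute into x ≡ 2 (mod 9): 20·t ≡ 2 − 15 = -13 (mod 9).
    Reduce coefficients mod 9: 2·t ≡ 5 (mod 9).
    The inverse of 2 mod 9 is 5 (since 2·5 = 10 = 1·9 + 1), so t ≡ 5·5 = 25 ≡ 7 (mod 9).
    Then x = 15 + 20·7 = 155, valid modulo lcm(20, 9) = 180: x ≡ 155 (mod 180).
  Combine with x ≡ 12 (mod 18): gcd(180, 18) = 18, and 12 - 155 = -143 is NOT divisible by 18.
    ⇒ system is inconsistent (no integer solution).

No solution (the system is inconsistent).


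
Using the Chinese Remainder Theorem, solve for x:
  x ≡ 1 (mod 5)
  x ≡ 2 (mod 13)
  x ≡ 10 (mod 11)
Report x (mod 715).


Moduli 5, 13, 11 are pairwise coprime; by CRT there is a unique solution modulo M = 5 · 13 · 11 = 715.
Solve pairwise, accumulating the modulus:
  Start with x ≡ 1 (mod 5).
  Combine with x ≡ 2 (mod 13): since gcd(5, 13) = 1, we get a unique residue mod 65.
    Write x = 1 + 5·t and substitute into x ≡ 2 (mod 13): 5·t ≡ 2 − 1 = 1 (mod 13).
    The inverse of 5 mod 13 is 8 (since 5·8 = 40 = 3·13 + 1), so t ≡ 8·1 = 8 ≡ 8 (mod 13).
    Then x = 1 + 5·8 = 41, valid modulo lcm(5, 13) = 65: x ≡ 41 (mod 65).
  Combine with x ≡ 10 (mod 11): since gcd(65, 11) = 1, we get a unique residue mod 715.
    Write x = 41 + 65·t and substitute into x ≡ 10 (mod 11): 65·t ≡ 10 − 41 = -31 (mod 11).
    Reduce coefficients mod 11: 10·t ≡ 2 (mod 11).
    The inverse of 10 mod 11 is 10 (since 10·10 = 100 = 9·11 + 1), so t ≡ 10·2 = 20 ≡ 9 (mod 11).
    Then x = 41 + 65·9 = 626, valid modulo lcm(65, 11) = 715: x ≡ 626 (mod 715).
Verify: 626 mod 5 = 1 ✓, 626 mod 13 = 2 ✓, 626 mod 11 = 10 ✓.

x ≡ 626 (mod 715).


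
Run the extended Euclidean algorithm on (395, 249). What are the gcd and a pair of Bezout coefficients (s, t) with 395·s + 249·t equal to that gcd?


Euclidean algorithm on (395, 249) — divide until remainder is 0:
  395 = 1 · 249 + 146
  249 = 1 · 146 + 103
  146 = 1 · 103 + 43
  103 = 2 · 43 + 17
  43 = 2 · 17 + 9
  17 = 1 · 9 + 8
  9 = 1 · 8 + 1
  8 = 8 · 1 + 0
gcd(395, 249) = 1.
Track Bezout coefficients alongside the remainders: start with r₀ = 395 = a·1 + b·0 (s = 1, t = 0) and r₁ = 249 = a·0 + b·1 (s = 0, t = 1); each new remainder r_{k+1} = r_{k-1} − q_k·r_k inherits s_{k+1} = s_{k-1} − q_k·s_k, t_{k+1} = t_{k-1} − q_k·t_k, so r_k = a·s_k + b·t_k at every step:
  q = 1: r = 146, s = 1 − 1·0 = 1, t = 0 − 1·1 = -1  (check: 395·1 + 249·(-1) = 146)
  q = 1: r = 103, s = 0 − 1·1 = -1, t = 1 − 1·(-1) = 2  (check: 395·(-1) + 249·2 = 103)
  q = 1: r = 43, s = 1 − 1·(-1) = 2, t = -1 − 1·2 = -3  (check: 395·2 + 249·(-3) = 43)
  q = 2: r = 17, s = -1 − 2·2 = -5, t = 2 − 2·(-3) = 8  (check: 395·(-5) + 249·8 = 17)
  q = 2: r = 9, s = 2 − 2·(-5) = 12, t = -3 − 2·8 = -19  (check: 395·12 + 249·(-19) = 9)
  q = 1: r = 8, s = -5 − 1·12 = -17, t = 8 − 1·(-19) = 27  (check: 395·(-17) + 249·27 = 8)
  q = 1: r = 1, s = 12 − 1·(-17) = 29, t = -19 − 1·27 = -46  (check: 395·29 + 249·(-46) = 1)
The row with r = 1 (the gcd) gives the Bezout coefficients s = 29, t = -46.
Result: 395 · (29) + 249 · (-46) = 1.

gcd(395, 249) = 1; s = 29, t = -46 (check: 395·29 + 249·(-46) = 1).


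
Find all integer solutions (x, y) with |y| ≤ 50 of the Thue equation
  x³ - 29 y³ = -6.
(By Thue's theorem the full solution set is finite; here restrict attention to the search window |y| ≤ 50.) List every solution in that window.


The equation is x³ - 29y³ = -6. For fixed y, x³ = 29·y³ − 6, so a solution requires the RHS to be a perfect cube.
Strategy: iterate y from -50 to 50, compute RHS = 29·y³ − 6, and check whether it is a (positive or negative) perfect cube.
Check small values of y:
  y = 0: RHS = -6 is not a perfect cube.
  y = 1: RHS = 23 is not a perfect cube.
  y = -1: RHS = -35 is not a perfect cube.
  y = 2: RHS = 226 is not a perfect cube.
  y = -2: RHS = -238 is not a perfect cube.
  y = 3: RHS = 777 is not a perfect cube.
  y = -3: RHS = -789 is not a perfect cube.
Continuing the search up to |y| = 50 finds no solutions either.
No (x, y) in the scanned range satisfies the equation.

No integer solutions with |y| ≤ 50.


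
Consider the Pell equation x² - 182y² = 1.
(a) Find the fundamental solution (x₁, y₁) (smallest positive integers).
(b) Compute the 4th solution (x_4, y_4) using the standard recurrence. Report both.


Step 1: Find the fundamental solution (x₁, y₁) of x² - 182y² = 1.
  Expand √182 as a continued fraction. a₀ = ⌊√182⌋ = 13; iterate m_{k+1} = d_k·a_k − m_k, d_{k+1} = (182 − m_{k+1}²)/d_k, a_{k+1} = ⌊(a₀ + m_{k+1})/d_{k+1}⌋ (starting m₀ = 0, d₀ = 1), with convergents p_k = a_k·p_{k-1} + p_{k-2}, q_k = a_k·q_{k-1} + q_{k-2} (p₋₁ = 1, q₋₁ = 0):
  k = 0: a₀ = 13; p₀/q₀ = 13/1; p₀² − 182·q₀² = 169 − 182 = -13.
  k = 1: m = 13, d = 13, a = ⌊(13 + 13)/13⌋ = 2; p/q = (2·13 + 1)/(2·1 + 0) = 27/2; p² − 182·q² = 729 − 728 = 1.
  The first convergent with p² − 182·q² = 1 gives the fundamental solution (x₁, y₁) = (27, 2).
Step 2: Apply the recurrence (x_{n+1}, y_{n+1}) = (x₁x_n + 182y₁y_n, x₁y_n + y₁x_n) repeatedly.
  From (x_1, y_1) = (27, 2): x_2 = 27·27 + 182·2·2 = 1457; y_2 = 27·2 + 2·27 = 108.
  From (x_2, y_2) = (1457, 108): x_3 = 27·1457 + 182·2·108 = 78651; y_3 = 27·108 + 2·1457 = 5830.
  From (x_3, y_3) = (78651, 5830): x_4 = 27·78651 + 182·2·5830 = 4245697; y_4 = 27·5830 + 2·78651 = 314712.
Step 3: Verify x_4² - 182·y_4² = 18025943015809 - 18025943015808 = 1 (should be 1). ✓

(x_1, y_1) = (27, 2); (x_4, y_4) = (4245697, 314712).


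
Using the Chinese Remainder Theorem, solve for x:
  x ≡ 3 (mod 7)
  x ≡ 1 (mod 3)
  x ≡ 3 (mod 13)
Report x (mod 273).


Moduli 7, 3, 13 are pairwise coprime; by CRT there is a unique solution modulo M = 7 · 3 · 13 = 273.
Solve pairwise, accumulating the modulus:
  Start with x ≡ 3 (mod 7).
  Combine with x ≡ 1 (mod 3): since gcd(7, 3) = 1, we get a unique residue mod 21.
    Write x = 3 + 7·t and substitute into x ≡ 1 (mod 3): 7·t ≡ 1 − 3 = -2 (mod 3).
    Reduce coefficients mod 3: 1·t ≡ 1 (mod 3).
    So t ≡ 1 (mod 3).
    Then x = 3 + 7·1 = 10, valid modulo lcm(7, 3) = 21: x ≡ 10 (mod 21).
  Combine with x ≡ 3 (mod 13): since gcd(21, 13) = 1, we get a unique residue mod 273.
    Write x = 10 + 21·t and substitute into x ≡ 3 (mod 13): 21·t ≡ 3 − 10 = -7 (mod 13).
    Reduce coefficients mod 13: 8·t ≡ 6 (mod 13).
    The inverse of 8 mod 13 is 5 (since 8·5 = 40 = 3·13 + 1), so t ≡ 5·6 = 30 ≡ 4 (mod 13).
    Then x = 10 + 21·4 = 94, valid modulo lcm(21, 13) = 273: x ≡ 94 (mod 273).
Verify: 94 mod 7 = 3 ✓, 94 mod 3 = 1 ✓, 94 mod 13 = 3 ✓.

x ≡ 94 (mod 273).


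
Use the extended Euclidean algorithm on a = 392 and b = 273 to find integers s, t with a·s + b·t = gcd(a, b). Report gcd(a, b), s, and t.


Euclidean algorithm on (392, 273) — divide until remainder is 0:
  392 = 1 · 273 + 119
  273 = 2 · 119 + 35
  119 = 3 · 35 + 14
  35 = 2 · 14 + 7
  14 = 2 · 7 + 0
gcd(392, 273) = 7.
Track Bezout coefficients alongside the remainders: start with r₀ = 392 = a·1 + b·0 (s = 1, t = 0) and r₁ = 273 = a·0 + b·1 (s = 0, t = 1); each new remainder r_{k+1} = r_{k-1} − q_k·r_k inherits s_{k+1} = s_{k-1} − q_k·s_k, t_{k+1} = t_{k-1} − q_k·t_k, so r_k = a·s_k + b·t_k at every step:
  q = 1: r = 119, s = 1 − 1·0 = 1, t = 0 − 1·1 = -1  (check: 392·1 + 273·(-1) = 119)
  q = 2: r = 35, s = 0 − 2·1 = -2, t = 1 − 2·(-1) = 3  (check: 392·(-2) + 273·3 = 35)
  q = 3: r = 14, s = 1 − 3·(-2) = 7, t = -1 − 3·3 = -10  (check: 392·7 + 273·(-10) = 14)
  q = 2: r = 7, s = -2 − 2·7 = -16, t = 3 − 2·(-10) = 23  (check: 392·(-16) + 273·23 = 7)
The row with r = 7 (the gcd) gives the Bezout coefficients s = -16, t = 23.
Result: 392 · (-16) + 273 · (23) = 7.

gcd(392, 273) = 7; s = -16, t = 23 (check: 392·(-16) + 273·23 = 7).


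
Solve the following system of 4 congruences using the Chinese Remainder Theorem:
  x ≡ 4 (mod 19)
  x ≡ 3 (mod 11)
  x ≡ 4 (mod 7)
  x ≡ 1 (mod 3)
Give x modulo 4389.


Product of moduli M = 19 · 11 · 7 · 3 = 4389.
Merge one congruence at a time:
  Start: x ≡ 4 (mod 19).
  Combine with x ≡ 3 (mod 11); new modulus lcm = 209.
    Write x = 4 + 19·t and substitute into x ≡ 3 (mod 11): 19·t ≡ 3 − 4 = -1 (mod 11).
    Reduce coefficients mod 11: 8·t ≡ 10 (mod 11).
    The inverse of 8 mod 11 is 7 (since 8·7 = 56 = 5·11 + 1), so t ≡ 7·10 = 70 ≡ 4 (mod 11).
    Then x = 4 + 19·4 = 80, valid modulo lcm(19, 11) = 209: x ≡ 80 (mod 209).
  Combine with x ≡ 4 (mod 7); new modulus lcm = 1463.
    Write x = 80 + 209·t and substitute into x ≡ 4 (mod 7): 209·t ≡ 4 − 80 = -76 (mod 7).
    Reduce coefficients mod 7: 6·t ≡ 1 (mod 7).
    The inverse of 6 mod 7 is 6 (since 6·6 = 36 = 5·7 + 1), so t ≡ 6·1 = 6 ≡ 6 (mod 7).
    Then x = 80 + 209·6 = 1334, valid modulo lcm(209, 7) = 1463: x ≡ 1334 (mod 1463).
  Combine with x ≡ 1 (mod 3); new modulus lcm = 4389.
    Write x = 1334 + 1463·t and substitute into x ≡ 1 (mod 3): 1463·t ≡ 1 − 1334 = -1333 (mod 3).
    Reduce coefficients mod 3: 2·t ≡ 2 (mod 3).
    The inverse of 2 mod 3 is 2 (since 2·2 = 4 = 1·3 + 1), so t ≡ 2·2 = 4 ≡ 1 (mod 3).
    Then x = 1334 + 1463·1 = 2797, valid modulo lcm(1463, 3) = 4389: x ≡ 2797 (mod 4389).
Verify against each original: 2797 mod 19 = 4, 2797 mod 11 = 3, 2797 mod 7 = 4, 2797 mod 3 = 1.

x ≡ 2797 (mod 4389).


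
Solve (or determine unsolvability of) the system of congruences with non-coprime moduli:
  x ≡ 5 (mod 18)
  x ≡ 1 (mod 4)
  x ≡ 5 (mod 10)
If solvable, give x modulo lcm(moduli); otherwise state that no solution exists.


Moduli 18, 4, 10 are not pairwise coprime, so CRT works modulo lcm(m_i) when all pairwise compatibility conditions hold.
Pairwise compatibility: gcd(m_i, m_j) must divide a_i - a_j for every pair.
Merge one congruence at a time:
  Start: x ≡ 5 (mod 18).
  Combine with x ≡ 1 (mod 4): gcd(18, 4) = 2; 1 - 5 = -4, which IS divisible by 2, so compatible.
    Write x = 5 + 18·t and substitute into x ≡ 1 (mod 4): 18·t ≡ 1 − 5 = -4 (mod 4).
    Divide the congruence (and modulus) by g = 2: 9·t ≡ -2 (mod 2).
    Reduce coefficients mod 2: 1·t ≡ 0 (mod 2).
    So t ≡ 0 (mod 2).
    Then x = 5 + 18·0 = 5, valid modulo lcm(18, 4) = 36: x ≡ 5 (mod 36).
  Combine with x ≡ 5 (mod 10): gcd(36, 10) = 2; 5 - 5 = 0, which IS divisible by 2, so compatible.
    Write x = 5 + 36·t and substitute into x ≡ 5 (mod 10): 36·t ≡ 5 − 5 = 0 (mod 10).
    Divide the congruence (and modulus) by g = 2: 18·t ≡ 0 (mod 5).
    Reduce coefficients mod 5: 3·t ≡ 0 (mod 5).
    The inverse of 3 mod 5 is 2 (since 3·2 = 6 = 1·5 + 1), so t ≡ 2·0 = 0 ≡ 0 (mod 5).
    Then x = 5 + 36·0 = 5, valid modulo lcm(36, 10) = 180: x ≡ 5 (mod 180).
Verify: 5 mod 18 = 5, 5 mod 4 = 1, 5 mod 10 = 5.

x ≡ 5 (mod 180).


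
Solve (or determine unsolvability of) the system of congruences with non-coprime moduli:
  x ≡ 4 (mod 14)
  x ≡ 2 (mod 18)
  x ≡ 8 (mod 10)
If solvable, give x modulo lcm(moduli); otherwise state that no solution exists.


Moduli 14, 18, 10 are not pairwise coprime, so CRT works modulo lcm(m_i) when all pairwise compatibility conditions hold.
Pairwise compatibility: gcd(m_i, m_j) must divide a_i - a_j for every pair.
Merge one congruence at a time:
  Start: x ≡ 4 (mod 14).
  Combine with x ≡ 2 (mod 18): gcd(14, 18) = 2; 2 - 4 = -2, which IS divisible by 2, so compatible.
    Write x = 4 + 14·t and substitute into x ≡ 2 (mod 18): 14·t ≡ 2 − 4 = -2 (mod 18).
    Divide the congruence (and modulus) by g = 2: 7·t ≡ -1 (mod 9).
    Reduce coefficients mod 9: 7·t ≡ 8 (mod 9).
    The inverse of 7 mod 9 is 4 (since 7·4 = 28 = 3·9 + 1), so t ≡ 4·8 = 32 ≡ 5 (mod 9).
    Then x = 4 + 14·5 = 74, valid modulo lcm(14, 18) = 126: x ≡ 74 (mod 126).
  Combine with x ≡ 8 (mod 10): gcd(126, 10) = 2; 8 - 74 = -66, which IS divisible by 2, so compatible.
    Write x = 74 + 126·t and substitute into x ≡ 8 (mod 10): 126·t ≡ 8 − 74 = -66 (mod 10).
    Divide the congruence (and modulus) by g = 2: 63·t ≡ -33 (mod 5).
    Reduce coefficients mod 5: 3·t ≡ 2 (mod 5).
    The inverse of 3 mod 5 is 2 (since 3·2 = 6 = 1·5 + 1), so t ≡ 2·2 = 4 ≡ 4 (mod 5).
    Then x = 74 + 126·4 = 578, valid modulo lcm(126, 10) = 630: x ≡ 578 (mod 630).
Verify: 578 mod 14 = 4, 578 mod 18 = 2, 578 mod 10 = 8.

x ≡ 578 (mod 630).


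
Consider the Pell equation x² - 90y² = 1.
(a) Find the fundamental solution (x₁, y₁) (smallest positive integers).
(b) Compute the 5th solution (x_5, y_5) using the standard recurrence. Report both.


Step 1: Find the fundamental solution (x₁, y₁) of x² - 90y² = 1.
  Expand √90 as a continued fraction. a₀ = ⌊√90⌋ = 9; iterate m_{k+1} = d_k·a_k − m_k, d_{k+1} = (90 − m_{k+1}²)/d_k, a_{k+1} = ⌊(a₀ + m_{k+1})/d_{k+1}⌋ (starting m₀ = 0, d₀ = 1), with convergents p_k = a_k·p_{k-1} + p_{k-2}, q_k = a_k·q_{k-1} + q_{k-2} (p₋₁ = 1, q₋₁ = 0):
  k = 0: a₀ = 9; p₀/q₀ = 9/1; p₀² − 90·q₀² = 81 − 90 = -9.
  k = 1: m = 9, d = 9, a = ⌊(9 + 9)/9⌋ = 2; p/q = (2·9 + 1)/(2·1 + 0) = 19/2; p² − 90·q² = 361 − 360 = 1.
  The first convergent with p² − 90·q² = 1 gives the fundamental solution (x₁, y₁) = (19, 2).
Step 2: Apply the recurrence (x_{n+1}, y_{n+1}) = (x₁x_n + 90y₁y_n, x₁y_n + y₁x_n) repeatedly.
  From (x_1, y_1) = (19, 2): x_2 = 19·19 + 90·2·2 = 721; y_2 = 19·2 + 2·19 = 76.
  From (x_2, y_2) = (721, 76): x_3 = 19·721 + 90·2·76 = 27379; y_3 = 19·76 + 2·721 = 2886.
  From (x_3, y_3) = (27379, 2886): x_4 = 19·27379 + 90·2·2886 = 1039681; y_4 = 19·2886 + 2·27379 = 109592.
  From (x_4, y_4) = (1039681, 109592): x_5 = 19·1039681 + 90·2·109592 = 39480499; y_5 = 19·109592 + 2·1039681 = 4161610.
Step 3: Verify x_5² - 90·y_5² = 1558709801289001 - 1558709801289000 = 1 (should be 1). ✓

(x_1, y_1) = (19, 2); (x_5, y_5) = (39480499, 4161610).


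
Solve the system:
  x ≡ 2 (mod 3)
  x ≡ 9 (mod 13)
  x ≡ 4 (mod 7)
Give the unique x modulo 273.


Moduli 3, 13, 7 are pairwise coprime; by CRT there is a unique solution modulo M = 3 · 13 · 7 = 273.
Solve pairwise, accumulating the modulus:
  Start with x ≡ 2 (mod 3).
  Combine with x ≡ 9 (mod 13): since gcd(3, 13) = 1, we get a unique residue mod 39.
    Write x = 2 + 3·t and substitute into x ≡ 9 (mod 13): 3·t ≡ 9 − 2 = 7 (mod 13).
    The inverse of 3 mod 13 is 9 (since 3·9 = 27 = 2·13 + 1), so t ≡ 9·7 = 63 ≡ 11 (mod 13).
    Then x = 2 + 3·11 = 35, valid modulo lcm(3, 13) = 39: x ≡ 35 (mod 39).
  Combine with x ≡ 4 (mod 7): since gcd(39, 7) = 1, we get a unique residue mod 273.
    Write x = 35 + 39·t and substitute into x ≡ 4 (mod 7): 39·t ≡ 4 − 35 = -31 (mod 7).
    Reduce coefficients mod 7: 4·t ≡ 4 (mod 7).
    The inverse of 4 mod 7 is 2 (since 4·2 = 8 = 1·7 + 1), so t ≡ 2·4 = 8 ≡ 1 (mod 7).
    Then x = 35 + 39·1 = 74, valid modulo lcm(39, 7) = 273: x ≡ 74 (mod 273).
Verify: 74 mod 3 = 2 ✓, 74 mod 13 = 9 ✓, 74 mod 7 = 4 ✓.

x ≡ 74 (mod 273).


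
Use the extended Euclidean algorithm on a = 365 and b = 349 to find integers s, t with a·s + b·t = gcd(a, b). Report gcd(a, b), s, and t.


Euclidean algorithm on (365, 349) — divide until remainder is 0:
  365 = 1 · 349 + 16
  349 = 21 · 16 + 13
  16 = 1 · 13 + 3
  13 = 4 · 3 + 1
  3 = 3 · 1 + 0
gcd(365, 349) = 1.
Track Bezout coefficients alongside the remainders: start with r₀ = 365 = a·1 + b·0 (s = 1, t = 0) and r₁ = 349 = a·0 + b·1 (s = 0, t = 1); each new remainder r_{k+1} = r_{k-1} − q_k·r_k inherits s_{k+1} = s_{k-1} − q_k·s_k, t_{k+1} = t_{k-1} − q_k·t_k, so r_k = a·s_k + b·t_k at every step:
  q = 1: r = 16, s = 1 − 1·0 = 1, t = 0 − 1·1 = -1  (check: 365·1 + 349·(-1) = 16)
  q = 21: r = 13, s = 0 − 21·1 = -21, t = 1 − 21·(-1) = 22  (check: 365·(-21) + 349·22 = 13)
  q = 1: r = 3, s = 1 − 1·(-21) = 22, t = -1 − 1·22 = -23  (check: 365·22 + 349·(-23) = 3)
  q = 4: r = 1, s = -21 − 4·22 = -109, t = 22 − 4·(-23) = 114  (check: 365·(-109) + 349·114 = 1)
The row with r = 1 (the gcd) gives the Bezout coefficients s = -109, t = 114.
Result: 365 · (-109) + 349 · (114) = 1.

gcd(365, 349) = 1; s = -109, t = 114 (check: 365·(-109) + 349·114 = 1).


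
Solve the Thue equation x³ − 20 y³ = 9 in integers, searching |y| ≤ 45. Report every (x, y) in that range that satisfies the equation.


The equation is x³ - 20y³ = 9. For fixed y, x³ = 20·y³ + 9, so a solution requires the RHS to be a perfect cube.
Strategy: iterate y from -45 to 45, compute RHS = 20·y³ + 9, and check whether it is a (positive or negative) perfect cube.
Check small values of y:
  y = 0: RHS = 9 is not a perfect cube.
  y = 1: RHS = 29 is not a perfect cube.
  y = -1: RHS = -11 is not a perfect cube.
  y = 2: RHS = 169 is not a perfect cube.
  y = -2: RHS = -151 is not a perfect cube.
  y = 3: RHS = 549 is not a perfect cube.
  y = -3: RHS = -531 is not a perfect cube.
Continuing the search up to |y| = 45 finds no solutions either.
No (x, y) in the scanned range satisfies the equation.

No integer solutions with |y| ≤ 45.


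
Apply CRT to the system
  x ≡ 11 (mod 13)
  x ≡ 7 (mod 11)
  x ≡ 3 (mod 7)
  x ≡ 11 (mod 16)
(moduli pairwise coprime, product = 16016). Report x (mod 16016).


Product of moduli M = 13 · 11 · 7 · 16 = 16016.
Merge one congruence at a time:
  Start: x ≡ 11 (mod 13).
  Combine with x ≡ 7 (mod 11); new modulus lcm = 143.
    Write x = 11 + 13·t and substitute into x ≡ 7 (mod 11): 13·t ≡ 7 − 11 = -4 (mod 11).
    Reduce coefficients mod 11: 2·t ≡ 7 (mod 11).
    The inverse of 2 mod 11 is 6 (since 2·6 = 12 = 1·11 + 1), so t ≡ 6·7 = 42 ≡ 9 (mod 11).
    Then x = 11 + 13·9 = 128, valid modulo lcm(13, 11) = 143: x ≡ 128 (mod 143).
  Combine with x ≡ 3 (mod 7); new modulus lcm = 1001.
    Write x = 128 + 143·t and substitute into x ≡ 3 (mod 7): 143·t ≡ 3 − 128 = -125 (mod 7).
    Reduce coefficients mod 7: 3·t ≡ 1 (mod 7).
    The inverse of 3 mod 7 is 5 (since 3·5 = 15 = 2·7 + 1), so t ≡ 5·1 = 5 ≡ 5 (mod 7).
    Then x = 128 + 143·5 = 843, valid modulo lcm(143, 7) = 1001: x ≡ 843 (mod 1001).
  Combine with x ≡ 11 (mod 16); new modulus lcm = 16016.
    Write x = 843 + 1001·t and substitute into x ≡ 11 (mod 16): 1001·t ≡ 11 − 843 = -832 (mod 16).
    Reduce coefficients mod 16: 9·t ≡ 0 (mod 16).
    The inverse of 9 mod 16 is 9 (since 9·9 = 81 = 5·16 + 1), so t ≡ 9·0 = 0 ≡ 0 (mod 16).
    Then x = 843 + 1001·0 = 843, valid modulo lcm(1001, 16) = 16016: x ≡ 843 (mod 16016).
Verify against each original: 843 mod 13 = 11, 843 mod 11 = 7, 843 mod 7 = 3, 843 mod 16 = 11.

x ≡ 843 (mod 16016).


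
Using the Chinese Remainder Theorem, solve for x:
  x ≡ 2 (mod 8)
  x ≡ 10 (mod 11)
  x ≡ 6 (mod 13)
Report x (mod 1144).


Moduli 8, 11, 13 are pairwise coprime; by CRT there is a unique solution modulo M = 8 · 11 · 13 = 1144.
Solve pairwise, accumulating the modulus:
  Start with x ≡ 2 (mod 8).
  Combine with x ≡ 10 (mod 11): since gcd(8, 11) = 1, we get a unique residue mod 88.
    Write x = 2 + 8·t and substitute into x ≡ 10 (mod 11): 8·t ≡ 10 − 2 = 8 (mod 11).
    The inverse of 8 mod 11 is 7 (since 8·7 = 56 = 5·11 + 1), so t ≡ 7·8 = 56 ≡ 1 (mod 11).
    Then x = 2 + 8·1 = 10, valid modulo lcm(8, 11) = 88: x ≡ 10 (mod 88).
  Combine with x ≡ 6 (mod 13): since gcd(88, 13) = 1, we get a unique residue mod 1144.
    Write x = 10 + 88·t and substitute into x ≡ 6 (mod 13): 88·t ≡ 6 − 10 = -4 (mod 13).
    Reduce coefficients mod 13: 10·t ≡ 9 (mod 13).
    The inverse of 10 mod 13 is 4 (since 10·4 = 40 = 3·13 + 1), so t ≡ 4·9 = 36 ≡ 10 (mod 13).
    Then x = 10 + 88·10 = 890, valid modulo lcm(88, 13) = 1144: x ≡ 890 (mod 1144).
Verify: 890 mod 8 = 2 ✓, 890 mod 11 = 10 ✓, 890 mod 13 = 6 ✓.

x ≡ 890 (mod 1144).


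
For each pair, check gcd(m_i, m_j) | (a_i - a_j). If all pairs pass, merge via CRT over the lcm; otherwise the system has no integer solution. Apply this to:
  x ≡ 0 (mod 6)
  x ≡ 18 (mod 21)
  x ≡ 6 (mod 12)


Moduli 6, 21, 12 are not pairwise coprime, so CRT works modulo lcm(m_i) when all pairwise compatibility conditions hold.
Pairwise compatibility: gcd(m_i, m_j) must divide a_i - a_j for every pair.
Merge one congruence at a time:
  Start: x ≡ 0 (mod 6).
  Combine with x ≡ 18 (mod 21): gcd(6, 21) = 3; 18 - 0 = 18, which IS divisible by 3, so compatible.
    Write x = 0 + 6·t and substitute into x ≡ 18 (mod 21): 6·t ≡ 18 − 0 = 18 (mod 21).
    Divide the congruence (and modulus) by g = 3: 2·t ≡ 6 (mod 7).
    The inverse of 2 mod 7 is 4 (since 2·4 = 8 = 1·7 + 1), so t ≡ 4·6 = 24 ≡ 3 (mod 7).
    Then x = 0 + 6·3 = 18, valid modulo lcm(6, 21) = 42: x ≡ 18 (mod 42).
  Combine with x ≡ 6 (mod 12): gcd(42, 12) = 6; 6 - 18 = -12, which IS divisible by 6, so compatible.
    Write x = 18 + 42·t and substitute into x ≡ 6 (mod 12): 42·t ≡ 6 − 18 = -12 (mod 12).
    Divide the congruence (and modulus) by g = 6: 7·t ≡ -2 (mod 2).
    Reduce coefficients mod 2: 1·t ≡ 0 (mod 2).
    So t ≡ 0 (mod 2).
    Then x = 18 + 42·0 = 18, valid modulo lcm(42, 12) = 84: x ≡ 18 (mod 84).
Verify: 18 mod 6 = 0, 18 mod 21 = 18, 18 mod 12 = 6.

x ≡ 18 (mod 84).


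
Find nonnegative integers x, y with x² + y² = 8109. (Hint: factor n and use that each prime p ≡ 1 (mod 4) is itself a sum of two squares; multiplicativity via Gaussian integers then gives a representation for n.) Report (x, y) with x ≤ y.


Step 1: Factor n = 8109 = 3^2 · 17 · 53.
Step 2: Check the mod-4 condition on each prime factor: 3 ≡ 3 (mod 4), exponent 2 (must be even); 17 ≡ 1 (mod 4), exponent 1; 53 ≡ 1 (mod 4), exponent 1.
All primes ≡ 3 (mod 4) appear to even exponent (or don't appear), so by the two-squares theorem n IS expressible as a sum of two squares.
Step 3: Build a representation. Group n = k² · m with k = 3 and m = 17 · 53 = 901 (a product of primes ≡ 1 (mod 4)); a representation of m scales to one of n via (k·x)² + (k·y)² = k²(x² + y²). Each prime p ≡ 1 (mod 4) is itself a sum of two squares; find a² by testing p − a² for a perfect square:
  17: 17 − 1² = 16 = 4² ⇒ 17 = 1² + 4².
  53: 53 − 1² = 52, 53 − 2² = 49 = 7² ⇒ 53 = 2² + 7².
  Combine using the Brahmagupta–Fibonacci identity (a² + b²)(c² + d²) = (ac − bd)² + (ad + bc)² = (ac + bd)² + (ad − bc)²:
  17 · 53 = 901: from (1² + 4²)(2² + 7²), take (1·2 − 4·7, 1·7 + 4·2) = (2 − 28, 7 + 8) = (-26, 15); dropping signs (only squares matter) gives (26, 15); check 26² + 15² = 676 + 225 = 901 ✓.
  Scale by k = 3: (3·26, 3·15) = (78, 45).
Step 4: Order so x ≤ y and verify: 45² + 78² = 2025 + 6084 = 8109 = n. ✓

n = 8109 = 45² + 78² (one valid representation with x ≤ y).


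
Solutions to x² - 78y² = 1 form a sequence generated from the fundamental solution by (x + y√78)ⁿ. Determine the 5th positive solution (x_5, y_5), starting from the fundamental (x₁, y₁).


Step 1: Find the fundamental solution (x₁, y₁) of x² - 78y² = 1.
  Expand √78 as a continued fraction. a₀ = ⌊√78⌋ = 8; iterate m_{k+1} = d_k·a_k − m_k, d_{k+1} = (78 − m_{k+1}²)/d_k, a_{k+1} = ⌊(a₀ + m_{k+1})/d_{k+1}⌋ (starting m₀ = 0, d₀ = 1), with convergents p_k = a_k·p_{k-1} + p_{k-2}, q_k = a_k·q_{k-1} + q_{k-2} (p₋₁ = 1, q₋₁ = 0):
  k = 0: a₀ = 8; p₀/q₀ = 8/1; p₀² − 78·q₀² = 64 − 78 = -14.
  k = 1: m = 8, d = 14, a = ⌊(8 + 8)/14⌋ = 1; p/q = (1·8 + 1)/(1·1 + 0) = 9/1; p² − 78·q² = 81 − 78 = 3.
  k = 2: m = 6, d = 3, a = ⌊(8 + 6)/3⌋ = 4; p/q = (4·9 + 8)/(4·1 + 1) = 44/5; p² − 78·q² = 1936 − 1950 = -14.
  k = 3: m = 6, d = 14, a = ⌊(8 + 6)/14⌋ = 1; p/q = (1·44 + 9)/(1·5 + 1) = 53/6; p² − 78·q² = 2809 − 2808 = 1.
  The first convergent with p² − 78·q² = 1 gives the fundamental solution (x₁, y₁) = (53, 6).
Step 2: Apply the recurrence (x_{n+1}, y_{n+1}) = (x₁x_n + 78y₁y_n, x₁y_n + y₁x_n) repeatedly.
  From (x_1, y_1) = (53, 6): x_2 = 53·53 + 78·6·6 = 5617; y_2 = 53·6 + 6·53 = 636.
  From (x_2, y_2) = (5617, 636): x_3 = 53·5617 + 78·6·636 = 595349; y_3 = 53·636 + 6·5617 = 67410.
  From (x_3, y_3) = (595349, 67410): x_4 = 53·595349 + 78·6·67410 = 63101377; y_4 = 53·67410 + 6·595349 = 7144824.
  From (x_4, y_4) = (63101377, 7144824): x_5 = 53·63101377 + 78·6·7144824 = 6688150613; y_5 = 53·7144824 + 6·63101377 = 757283934.
Step 3: Verify x_5² - 78·y_5² = 44731358622172275769 - 44731358622172275768 = 1 (should be 1). ✓

(x_1, y_1) = (53, 6); (x_5, y_5) = (6688150613, 757283934).


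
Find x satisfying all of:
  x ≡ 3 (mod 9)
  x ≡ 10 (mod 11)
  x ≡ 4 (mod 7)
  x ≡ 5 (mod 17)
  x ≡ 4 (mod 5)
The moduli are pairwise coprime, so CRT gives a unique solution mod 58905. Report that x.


Product of moduli M = 9 · 11 · 7 · 17 · 5 = 58905.
Merge one congruence at a time:
  Start: x ≡ 3 (mod 9).
  Combine with x ≡ 10 (mod 11); new modulus lcm = 99.
    Write x = 3 + 9·t and substitute into x ≡ 10 (mod 11): 9·t ≡ 10 − 3 = 7 (mod 11).
    The inverse of 9 mod 11 is 5 (since 9·5 = 45 = 4·11 + 1), so t ≡ 5·7 = 35 ≡ 2 (mod 11).
    Then x = 3 + 9·2 = 21, valid modulo lcm(9, 11) = 99: x ≡ 21 (mod 99).
  Combine with x ≡ 4 (mod 7); new modulus lcm = 693.
    Write x = 21 + 99·t and substitute into x ≡ 4 (mod 7): 99·t ≡ 4 − 21 = -17 (mod 7).
    Reduce coefficients mod 7: 1·t ≡ 4 (mod 7).
    So t ≡ 4 (mod 7).
    Then x = 21 + 99·4 = 417, valid modulo lcm(99, 7) = 693: x ≡ 417 (mod 693).
  Combine with x ≡ 5 (mod 17); new modulus lcm = 11781.
    Write x = 417 + 693·t and substitute into x ≡ 5 (mod 17): 693·t ≡ 5 − 417 = -412 (mod 17).
    Reduce coefficients mod 17: 13·t ≡ 13 (mod 17).
    The inverse of 13 mod 17 is 4 (since 13·4 = 52 = 3·17 + 1), so t ≡ 4·13 = 52 ≡ 1 (mod 17).
    Then x = 417 + 693·1 = 1110, valid modulo lcm(693, 17) = 11781: x ≡ 1110 (mod 11781).
  Combine with x ≡ 4 (mod 5); new modulus lcm = 58905.
    Write x = 1110 + 11781·t and substitute into x ≡ 4 (mod 5): 11781·t ≡ 4 − 1110 = -1106 (mod 5).
    Reduce coefficients mod 5: 1·t ≡ 4 (mod 5).
    So t ≡ 4 (mod 5).
    Then x = 1110 + 11781·4 = 48234, valid modulo lcm(11781, 5) = 58905: x ≡ 48234 (mod 58905).
Verify against each original: 48234 mod 9 = 3, 48234 mod 11 = 10, 48234 mod 7 = 4, 48234 mod 17 = 5, 48234 mod 5 = 4.

x ≡ 48234 (mod 58905).


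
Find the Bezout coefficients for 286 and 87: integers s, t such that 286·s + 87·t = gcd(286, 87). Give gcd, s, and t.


Euclidean algorithm on (286, 87) — divide until remainder is 0:
  286 = 3 · 87 + 25
  87 = 3 · 25 + 12
  25 = 2 · 12 + 1
  12 = 12 · 1 + 0
gcd(286, 87) = 1.
Track Bezout coefficients alongside the remainders: start with r₀ = 286 = a·1 + b·0 (s = 1, t = 0) and r₁ = 87 = a·0 + b·1 (s = 0, t = 1); each new remainder r_{k+1} = r_{k-1} − q_k·r_k inherits s_{k+1} = s_{k-1} − q_k·s_k, t_{k+1} = t_{k-1} − q_k·t_k, so r_k = a·s_k + b·t_k at every step:
  q = 3: r = 25, s = 1 − 3·0 = 1, t = 0 − 3·1 = -3  (check: 286·1 + 87·(-3) = 25)
  q = 3: r = 12, s = 0 − 3·1 = -3, t = 1 − 3·(-3) = 10  (check: 286·(-3) + 87·10 = 12)
  q = 2: r = 1, s = 1 − 2·(-3) = 7, t = -3 − 2·10 = -23  (check: 286·7 + 87·(-23) = 1)
The row with r = 1 (the gcd) gives the Bezout coefficients s = 7, t = -23.
Result: 286 · (7) + 87 · (-23) = 1.

gcd(286, 87) = 1; s = 7, t = -23 (check: 286·7 + 87·(-23) = 1).


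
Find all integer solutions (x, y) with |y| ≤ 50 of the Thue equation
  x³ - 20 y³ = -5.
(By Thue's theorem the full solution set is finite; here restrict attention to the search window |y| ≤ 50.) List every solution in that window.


The equation is x³ - 20y³ = -5. For fixed y, x³ = 20·y³ − 5, so a solution requires the RHS to be a perfect cube.
Strategy: iterate y from -50 to 50, compute RHS = 20·y³ − 5, and check whether it is a (positive or negative) perfect cube.
Check small values of y:
  y = 0: RHS = -5 is not a perfect cube.
  y = 1: RHS = 15 is not a perfect cube.
  y = -1: RHS = -25 is not a perfect cube.
  y = 2: RHS = 155 is not a perfect cube.
  y = -2: RHS = -165 is not a perfect cube.
  y = 3: RHS = 535 is not a perfect cube.
  y = -3: RHS = -545 is not a perfect cube.
Continuing the search up to |y| = 50 finds no solutions either.
No (x, y) in the scanned range satisfies the equation.

No integer solutions with |y| ≤ 50.


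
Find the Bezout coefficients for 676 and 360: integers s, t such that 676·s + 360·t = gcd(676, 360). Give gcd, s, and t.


Euclidean algorithm on (676, 360) — divide until remainder is 0:
  676 = 1 · 360 + 316
  360 = 1 · 316 + 44
  316 = 7 · 44 + 8
  44 = 5 · 8 + 4
  8 = 2 · 4 + 0
gcd(676, 360) = 4.
Track Bezout coefficients alongside the remainders: start with r₀ = 676 = a·1 + b·0 (s = 1, t = 0) and r₁ = 360 = a·0 + b·1 (s = 0, t = 1); each new remainder r_{k+1} = r_{k-1} − q_k·r_k inherits s_{k+1} = s_{k-1} − q_k·s_k, t_{k+1} = t_{k-1} − q_k·t_k, so r_k = a·s_k + b·t_k at every step:
  q = 1: r = 316, s = 1 − 1·0 = 1, t = 0 − 1·1 = -1  (check: 676·1 + 360·(-1) = 316)
  q = 1: r = 44, s = 0 − 1·1 = -1, t = 1 − 1·(-1) = 2  (check: 676·(-1) + 360·2 = 44)
  q = 7: r = 8, s = 1 − 7·(-1) = 8, t = -1 − 7·2 = -15  (check: 676·8 + 360·(-15) = 8)
  q = 5: r = 4, s = -1 − 5·8 = -41, t = 2 − 5·(-15) = 77  (check: 676·(-41) + 360·77 = 4)
The row with r = 4 (the gcd) gives the Bezout coefficients s = -41, t = 77.
Result: 676 · (-41) + 360 · (77) = 4.

gcd(676, 360) = 4; s = -41, t = 77 (check: 676·(-41) + 360·77 = 4).
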